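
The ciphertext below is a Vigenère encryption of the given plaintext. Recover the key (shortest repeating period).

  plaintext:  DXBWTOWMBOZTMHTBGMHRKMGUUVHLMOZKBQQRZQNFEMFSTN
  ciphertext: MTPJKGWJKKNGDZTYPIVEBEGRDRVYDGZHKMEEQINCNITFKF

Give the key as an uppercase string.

  i= 0: M-D =  9 → J
  i= 1: T-X = 22 → W
  i= 2: P-B = 14 → O
  i= 3: J-W = 13 → N
  i= 4: K-T = 17 → R
  i= 5: G-O = 18 → S
  i= 6: W-W =  0 → A
  i= 7: J-M = 23 → X
  i= 8: K-B =  9 → J
  i= 9: K-O = 22 → W
  i=10: N-Z = 14 → O
  i=11: G-T = 13 → N
  i=12: D-M = 17 → R
  i=13: Z-H = 18 → S
  i=14: T-T =  0 → A
  i=15: Y-B = 23 → X
  i=16: P-G =  9 → J
  i=17: I-M = 22 → W
  i=18: V-H = 14 → O
  i=19: E-R = 13 → N
  i=20: B-K = 17 → R
  i=21: E-M = 18 → S
  i=22: G-G =  0 → A
  i=23: R-U = 23 → X
  i=24: D-U =  9 → J
  i=25: R-V = 22 → W
  i=26: V-H = 14 → O
  i=27: Y-L = 13 → N
  i=28: D-M = 17 → R
  i=29: G-O = 18 → S
  i=30: Z-Z =  0 → A
  i=31: H-K = 23 → X
  i=32: K-B =  9 → J
  i=33: M-Q = 22 → W
  i=34: E-Q = 14 → O
  i=35: E-R = 13 → N
  i=36: Q-Z = 17 → R
  i=37: I-Q = 18 → S
  i=38: N-N =  0 → A
  i=39: C-F = 23 → X
  i=40: N-E =  9 → J
  i=41: I-M = 22 → W
  i=42: T-F = 14 → O
  i=43: F-S = 13 → N
  i=44: K-T = 17 → R
  i=45: F-N = 18 → S
  shifts repeat with period 8: JWONRSAX

JWONRSAX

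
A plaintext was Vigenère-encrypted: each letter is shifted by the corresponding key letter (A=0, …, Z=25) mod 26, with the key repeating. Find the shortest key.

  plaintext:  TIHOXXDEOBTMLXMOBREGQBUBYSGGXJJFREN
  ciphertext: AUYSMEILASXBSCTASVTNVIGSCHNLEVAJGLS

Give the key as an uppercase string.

  i= 0: A-T =  7 → H
  i= 1: U-I = 12 → M
  i= 2: Y-H = 17 → R
  i= 3: S-O =  4 → E
  i= 4: M-X = 15 → P
  i= 5: E-X =  7 → H
  i= 6: I-D =  5 → F
  i= 7: L-E =  7 → H
  i= 8: A-O = 12 → M
  i= 9: S-B = 17 → R
  i=10: X-T =  4 → E
  i=11: B-M = 15 → P
  i=12: S-L =  7 → H
  i=13: C-X =  5 → F
  i=14: T-M =  7 → H
  i=15: A-O = 12 → M
  i=16: S-B = 17 → R
  i=17: V-R =  4 → E
  i=18: T-E = 15 → P
  i=19: N-G =  7 → H
  i=20: V-Q =  5 → F
  i=21: I-B =  7 → H
  i=22: G-U = 12 → M
  i=23: S-B = 17 → R
  i=24: C-Y =  4 → E
  i=25: H-S = 15 → P
  i=26: N-G =  7 → H
  i=27: L-G =  5 → F
  i=28: E-X =  7 → H
  i=29: V-J = 12 → M
  i=30: A-J = 17 → R
  i=31: J-F =  4 → E
  i=32: G-R = 15 → P
  i=33: L-E =  7 → H
  i=34: S-N =  5 → F
  shifts repeat with period 7: HMREPHF

HMREPHF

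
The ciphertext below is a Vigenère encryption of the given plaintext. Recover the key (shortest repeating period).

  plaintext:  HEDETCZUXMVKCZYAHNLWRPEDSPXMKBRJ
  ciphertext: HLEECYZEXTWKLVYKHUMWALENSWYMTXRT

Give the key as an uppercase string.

AHBAJWAK

  i= 0: H-H =  0 → A
  i= 1: L-E =  7 → H
  i= 2: E-D =  1 → B
  i= 3: E-E =  0 → A
  i= 4: C-T =  9 → J
  i= 5: Y-C = 22 → W
  i= 6: Z-Z =  0 → A
  i= 7: E-U = 10 → K
  i= 8: X-X =  0 → A
  i= 9: T-M =  7 → H
  i=10: W-V =  1 → B
  i=11: K-K =  0 → A
  i=12: L-C =  9 → J
  i=13: V-Z = 22 → W
  i=14: Y-Y =  0 → A
  i=15: K-A = 10 → K
  i=16: H-H =  0 → A
  i=17: U-N =  7 → H
  i=18: M-L =  1 → B
  i=19: W-W =  0 → A
  i=20: A-R =  9 → J
  i=21: L-P = 22 → W
  i=22: E-E =  0 → A
  i=23: N-D = 10 → K
  i=24: S-S =  0 → A
  i=25: W-P =  7 → H
  i=26: Y-X =  1 → B
  i=27: M-M =  0 → A
  i=28: T-K =  9 → J
  i=29: X-B = 22 → W
  i=30: R-R =  0 → A
  i=31: T-J = 10 → K
  shifts repeat with period 8: AHBAJWAK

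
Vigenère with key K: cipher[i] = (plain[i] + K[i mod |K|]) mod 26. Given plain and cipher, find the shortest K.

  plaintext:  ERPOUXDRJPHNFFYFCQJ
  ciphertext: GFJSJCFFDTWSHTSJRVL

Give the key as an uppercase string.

  i= 0: G-E =  2 → C
  i= 1: F-R = 14 → O
  i= 2: J-P = 20 → U
  i= 3: S-O =  4 → E
  i= 4: J-U = 15 → P
  i= 5: C-X =  5 → F
  i= 6: F-D =  2 → C
  i= 7: F-R = 14 → O
  i= 8: D-J = 20 → U
  i= 9: T-P =  4 → E
  i=10: W-H = 15 → P
  i=11: S-N =  5 → F
  i=12: H-F =  2 → C
  i=13: T-F = 14 → O
  i=14: S-Y = 20 → U
  i=15: J-F =  4 → E
  i=16: R-C = 15 → P
  i=17: V-Q =  5 → F
  i=18: L-J =  2 → C
  shifts repeat with period 6: COUEPF

COUEPF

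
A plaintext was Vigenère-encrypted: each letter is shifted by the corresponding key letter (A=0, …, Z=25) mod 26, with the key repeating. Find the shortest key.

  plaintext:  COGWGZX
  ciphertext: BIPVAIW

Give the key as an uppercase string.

  i= 0: B-C = 25 → Z
  i= 1: I-O = 20 → U
  i= 2: P-G =  9 → J
  i= 3: V-W = 25 → Z
  i= 4: A-G = 20 → U
  i= 5: I-Z =  9 → J
  i= 6: W-X = 25 → Z
  shifts repeat with period 3: ZUJ

ZUJ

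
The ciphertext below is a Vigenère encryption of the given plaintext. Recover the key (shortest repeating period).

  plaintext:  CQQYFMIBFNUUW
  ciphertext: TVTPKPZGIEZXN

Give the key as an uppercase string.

  i= 0: T-C = 17 → R
  i= 1: V-Q =  5 → F
  i= 2: T-Q =  3 → D
  i= 3: P-Y = 17 → R
  i= 4: K-F =  5 → F
  i= 5: P-M =  3 → D
  i= 6: Z-I = 17 → R
  i= 7: G-B =  5 → F
  i= 8: I-F =  3 → D
  i= 9: E-N = 17 → R
  i=10: Z-U =  5 → F
  i=11: X-U =  3 → D
  i=12: N-W = 17 → R
  shifts repeat with period 3: RFD

RFD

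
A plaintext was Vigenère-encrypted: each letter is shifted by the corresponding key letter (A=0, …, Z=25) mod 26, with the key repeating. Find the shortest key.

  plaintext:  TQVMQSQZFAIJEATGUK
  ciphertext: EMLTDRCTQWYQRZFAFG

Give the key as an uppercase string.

LWQHNZMU

  i= 0: E-T = 11 → L
  i= 1: M-Q = 22 → W
  i= 2: L-V = 16 → Q
  i= 3: T-M =  7 → H
  i= 4: D-Q = 13 → N
  i= 5: R-S = 25 → Z
  i= 6: C-Q = 12 → M
  i= 7: T-Z = 20 → U
  i= 8: Q-F = 11 → L
  i= 9: W-A = 22 → W
  i=10: Y-I = 16 → Q
  i=11: Q-J =  7 → H
  i=12: R-E = 13 → N
  i=13: Z-A = 25 → Z
  i=14: F-T = 12 → M
  i=15: A-G = 20 → U
  i=16: F-U = 11 → L
  i=17: G-K = 22 → W
  shifts repeat with period 8: LWQHNZMU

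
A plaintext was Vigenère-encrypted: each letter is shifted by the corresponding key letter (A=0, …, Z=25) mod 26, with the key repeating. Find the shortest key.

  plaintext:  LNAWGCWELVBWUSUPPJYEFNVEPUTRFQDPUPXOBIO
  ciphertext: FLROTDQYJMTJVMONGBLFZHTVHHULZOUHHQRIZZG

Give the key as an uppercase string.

UYRSNBU

  i= 0: F-L = 20 → U
  i= 1: L-N = 24 → Y
  i= 2: R-A = 17 → R
  i= 3: O-W = 18 → S
  i= 4: T-G = 13 → N
  i= 5: D-C =  1 → B
  i= 6: Q-W = 20 → U
  i= 7: Y-E = 20 → U
  i= 8: J-L = 24 → Y
  i= 9: M-V = 17 → R
  i=10: T-B = 18 → S
  i=11: J-W = 13 → N
  i=12: V-U =  1 → B
  i=13: M-S = 20 → U
  i=14: O-U = 20 → U
  i=15: N-P = 24 → Y
  i=16: G-P = 17 → R
  i=17: B-J = 18 → S
  i=18: L-Y = 13 → N
  i=19: F-E =  1 → B
  i=20: Z-F = 20 → U
  i=21: H-N = 20 → U
  i=22: T-V = 24 → Y
  i=23: V-E = 17 → R
  i=24: H-P = 18 → S
  i=25: H-U = 13 → N
  i=26: U-T =  1 → B
  i=27: L-R = 20 → U
  i=28: Z-F = 20 → U
  i=29: O-Q = 24 → Y
  i=30: U-D = 17 → R
  i=31: H-P = 18 → S
  i=32: H-U = 13 → N
  i=33: Q-P =  1 → B
  i=34: R-X = 20 → U
  i=35: I-O = 20 → U
  i=36: Z-B = 24 → Y
  i=37: Z-I = 17 → R
  i=38: G-O = 18 → S
  shifts repeat with period 7: UYRSNBU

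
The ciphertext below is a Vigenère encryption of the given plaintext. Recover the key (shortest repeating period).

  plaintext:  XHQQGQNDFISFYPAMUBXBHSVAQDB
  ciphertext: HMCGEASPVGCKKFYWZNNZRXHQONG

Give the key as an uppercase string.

KFMQY

  i= 0: H-X = 10 → K
  i= 1: M-H =  5 → F
  i= 2: C-Q = 12 → M
  i= 3: G-Q = 16 → Q
  i= 4: E-G = 24 → Y
  i= 5: A-Q = 10 → K
  i= 6: S-N =  5 → F
  i= 7: P-D = 12 → M
  i= 8: V-F = 16 → Q
  i= 9: G-I = 24 → Y
  i=10: C-S = 10 → K
  i=11: K-F =  5 → F
  i=12: K-Y = 12 → M
  i=13: F-P = 16 → Q
  i=14: Y-A = 24 → Y
  i=15: W-M = 10 → K
  i=16: Z-U =  5 → F
  i=17: N-B = 12 → M
  i=18: N-X = 16 → Q
  i=19: Z-B = 24 → Y
  i=20: R-H = 10 → K
  i=21: X-S =  5 → F
  i=22: H-V = 12 → M
  i=23: Q-A = 16 → Q
  i=24: O-Q = 24 → Y
  i=25: N-D = 10 → K
  i=26: G-B =  5 → F
  shifts repeat with period 5: KFMQY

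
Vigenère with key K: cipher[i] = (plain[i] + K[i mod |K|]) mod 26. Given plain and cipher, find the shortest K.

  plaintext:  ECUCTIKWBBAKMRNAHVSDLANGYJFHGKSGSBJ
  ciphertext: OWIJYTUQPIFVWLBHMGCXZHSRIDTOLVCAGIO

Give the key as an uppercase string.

  i= 0: O-E = 10 → K
  i= 1: W-C = 20 → U
  i= 2: I-U = 14 → O
  i= 3: J-C =  7 → H
  i= 4: Y-T =  5 → F
  i= 5: T-I = 11 → L
  i= 6: U-K = 10 → K
  i= 7: Q-W = 20 → U
  i= 8: P-B = 14 → O
  i= 9: I-B =  7 → H
  i=10: F-A =  5 → F
  i=11: V-K = 11 → L
  i=12: W-M = 10 → K
  i=13: L-R = 20 → U
  i=14: B-N = 14 → O
  i=15: H-A =  7 → H
  i=16: M-H =  5 → F
  i=17: G-V = 11 → L
  i=18: C-S = 10 → K
  i=19: X-D = 20 → U
  i=20: Z-L = 14 → O
  i=21: H-A =  7 → H
  i=22: S-N =  5 → F
  i=23: R-G = 11 → L
  i=24: I-Y = 10 → K
  i=25: D-J = 20 → U
  i=26: T-F = 14 → O
  i=27: O-H =  7 → H
  i=28: L-G =  5 → F
  i=29: V-K = 11 → L
  i=30: C-S = 10 → K
  i=31: A-G = 20 → U
  i=32: G-S = 14 → O
  i=33: I-B =  7 → H
  i=34: O-J =  5 → F
  shifts repeat with period 6: KUOHFL

KUOHFL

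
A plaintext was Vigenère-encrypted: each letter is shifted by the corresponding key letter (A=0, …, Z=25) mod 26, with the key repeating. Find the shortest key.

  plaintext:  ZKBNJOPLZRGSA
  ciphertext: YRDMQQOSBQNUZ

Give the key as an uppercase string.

  i= 0: Y-Z = 25 → Z
  i= 1: R-K =  7 → H
  i= 2: D-B =  2 → C
  i= 3: M-N = 25 → Z
  i= 4: Q-J =  7 → H
  i= 5: Q-O =  2 → C
  i= 6: O-P = 25 → Z
  i= 7: S-L =  7 → H
  i= 8: B-Z =  2 → C
  i= 9: Q-R = 25 → Z
  i=10: N-G =  7 → H
  i=11: U-S =  2 → C
  i=12: Z-A = 25 → Z
  shifts repeat with period 3: ZHC

ZHC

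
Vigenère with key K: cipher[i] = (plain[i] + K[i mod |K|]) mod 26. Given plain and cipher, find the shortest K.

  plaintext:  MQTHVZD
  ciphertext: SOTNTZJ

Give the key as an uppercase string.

GYA

  i= 0: S-M =  6 → G
  i= 1: O-Q = 24 → Y
  i= 2: T-T =  0 → A
  i= 3: N-H =  6 → G
  i= 4: T-V = 24 → Y
  i= 5: Z-Z =  0 → A
  i= 6: J-D =  6 → G
  shifts repeat with period 3: GYA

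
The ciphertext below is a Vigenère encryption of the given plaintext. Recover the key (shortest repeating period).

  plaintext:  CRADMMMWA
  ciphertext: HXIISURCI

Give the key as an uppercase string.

FGI

  i= 0: H-C =  5 → F
  i= 1: X-R =  6 → G
  i= 2: I-A =  8 → I
  i= 3: I-D =  5 → F
  i= 4: S-M =  6 → G
  i= 5: U-M =  8 → I
  i= 6: R-M =  5 → F
  i= 7: C-W =  6 → G
  i= 8: I-A =  8 → I
  shifts repeat with period 3: FGI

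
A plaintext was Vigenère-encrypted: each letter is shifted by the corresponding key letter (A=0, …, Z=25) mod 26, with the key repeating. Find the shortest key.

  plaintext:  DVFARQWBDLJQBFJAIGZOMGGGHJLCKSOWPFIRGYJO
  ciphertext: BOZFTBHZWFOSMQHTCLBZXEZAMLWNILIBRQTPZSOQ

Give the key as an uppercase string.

YTUFCLL

  i= 0: B-D = 24 → Y
  i= 1: O-V = 19 → T
  i= 2: Z-F = 20 → U
  i= 3: F-A =  5 → F
  i= 4: T-R =  2 → C
  i= 5: B-Q = 11 → L
  i= 6: H-W = 11 → L
  i= 7: Z-B = 24 → Y
  i= 8: W-D = 19 → T
  i= 9: F-L = 20 → U
  i=10: O-J =  5 → F
  i=11: S-Q =  2 → C
  i=12: M-B = 11 → L
  i=13: Q-F = 11 → L
  i=14: H-J = 24 → Y
  i=15: T-A = 19 → T
  i=16: C-I = 20 → U
  i=17: L-G =  5 → F
  i=18: B-Z =  2 → C
  i=19: Z-O = 11 → L
  i=20: X-M = 11 → L
  i=21: E-G = 24 → Y
  i=22: Z-G = 19 → T
  i=23: A-G = 20 → U
  i=24: M-H =  5 → F
  i=25: L-J =  2 → C
  i=26: W-L = 11 → L
  i=27: N-C = 11 → L
  i=28: I-K = 24 → Y
  i=29: L-S = 19 → T
  i=30: I-O = 20 → U
  i=31: B-W =  5 → F
  i=32: R-P =  2 → C
  i=33: Q-F = 11 → L
  i=34: T-I = 11 → L
  i=35: P-R = 24 → Y
  i=36: Z-G = 19 → T
  i=37: S-Y = 20 → U
  i=38: O-J =  5 → F
  i=39: Q-O =  2 → C
  shifts repeat with period 7: YTUFCLL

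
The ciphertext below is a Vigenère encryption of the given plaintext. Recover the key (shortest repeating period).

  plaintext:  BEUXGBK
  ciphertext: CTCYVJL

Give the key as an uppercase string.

BPI

  i= 0: C-B =  1 → B
  i= 1: T-E = 15 → P
  i= 2: C-U =  8 → I
  i= 3: Y-X =  1 → B
  i= 4: V-G = 15 → P
  i= 5: J-B =  8 → I
  i= 6: L-K =  1 → B
  shifts repeat with period 3: BPI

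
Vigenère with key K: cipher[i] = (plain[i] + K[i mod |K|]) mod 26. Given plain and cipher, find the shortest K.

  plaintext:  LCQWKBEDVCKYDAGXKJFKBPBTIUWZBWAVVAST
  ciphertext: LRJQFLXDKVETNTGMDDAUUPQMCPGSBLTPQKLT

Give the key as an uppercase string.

APTUVKT

  i= 0: L-L =  0 → A
  i= 1: R-C = 15 → P
  i= 2: J-Q = 19 → T
  i= 3: Q-W = 20 → U
  i= 4: F-K = 21 → V
  i= 5: L-B = 10 → K
  i= 6: X-E = 19 → T
  i= 7: D-D =  0 → A
  i= 8: K-V = 15 → P
  i= 9: V-C = 19 → T
  i=10: E-K = 20 → U
  i=11: T-Y = 21 → V
  i=12: N-D = 10 → K
  i=13: T-A = 19 → T
  i=14: G-G =  0 → A
  i=15: M-X = 15 → P
  i=16: D-K = 19 → T
  i=17: D-J = 20 → U
  i=18: A-F = 21 → V
  i=19: U-K = 10 → K
  i=20: U-B = 19 → T
  i=21: P-P =  0 → A
  i=22: Q-B = 15 → P
  i=23: M-T = 19 → T
  i=24: C-I = 20 → U
  i=25: P-U = 21 → V
  i=26: G-W = 10 → K
  i=27: S-Z = 19 → T
  i=28: B-B =  0 → A
  i=29: L-W = 15 → P
  i=30: T-A = 19 → T
  i=31: P-V = 20 → U
  i=32: Q-V = 21 → V
  i=33: K-A = 10 → K
  i=34: L-S = 19 → T
  i=35: T-T =  0 → A
  shifts repeat with period 7: APTUVKT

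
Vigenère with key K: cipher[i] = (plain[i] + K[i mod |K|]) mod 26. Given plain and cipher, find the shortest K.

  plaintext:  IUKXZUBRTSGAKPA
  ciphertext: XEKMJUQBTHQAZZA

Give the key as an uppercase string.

  i= 0: X-I = 15 → P
  i= 1: E-U = 10 → K
  i= 2: K-K =  0 → A
  i= 3: M-X = 15 → P
  i= 4: J-Z = 10 → K
  i= 5: U-U =  0 → A
  i= 6: Q-B = 15 → P
  i= 7: B-R = 10 → K
  i= 8: T-T =  0 → A
  i= 9: H-S = 15 → P
  i=10: Q-G = 10 → K
  i=11: A-A =  0 → A
  i=12: Z-K = 15 → P
  i=13: Z-P = 10 → K
  i=14: A-A =  0 → A
  shifts repeat with period 3: PKA

PKA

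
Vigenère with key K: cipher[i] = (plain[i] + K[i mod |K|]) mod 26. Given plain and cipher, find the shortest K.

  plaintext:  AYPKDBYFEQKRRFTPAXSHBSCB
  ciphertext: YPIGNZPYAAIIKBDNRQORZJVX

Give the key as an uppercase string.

YRTWK

  i= 0: Y-A = 24 → Y
  i= 1: P-Y = 17 → R
  i= 2: I-P = 19 → T
  i= 3: G-K = 22 → W
  i= 4: N-D = 10 → K
  i= 5: Z-B = 24 → Y
  i= 6: P-Y = 17 → R
  i= 7: Y-F = 19 → T
  i= 8: A-E = 22 → W
  i= 9: A-Q = 10 → K
  i=10: I-K = 24 → Y
  i=11: I-R = 17 → R
  i=12: K-R = 19 → T
  i=13: B-F = 22 → W
  i=14: D-T = 10 → K
  i=15: N-P = 24 → Y
  i=16: R-A = 17 → R
  i=17: Q-X = 19 → T
  i=18: O-S = 22 → W
  i=19: R-H = 10 → K
  i=20: Z-B = 24 → Y
  i=21: J-S = 17 → R
  i=22: V-C = 19 → T
  i=23: X-B = 22 → W
  shifts repeat with period 5: YRTWK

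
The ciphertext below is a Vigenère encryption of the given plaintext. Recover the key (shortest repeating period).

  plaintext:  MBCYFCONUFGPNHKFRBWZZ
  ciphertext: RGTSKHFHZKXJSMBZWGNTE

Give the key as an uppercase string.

FFRU

  i= 0: R-M =  5 → F
  i= 1: G-B =  5 → F
  i= 2: T-C = 17 → R
  i= 3: S-Y = 20 → U
  i= 4: K-F =  5 → F
  i= 5: H-C =  5 → F
  i= 6: F-O = 17 → R
  i= 7: H-N = 20 → U
  i= 8: Z-U =  5 → F
  i= 9: K-F =  5 → F
  i=10: X-G = 17 → R
  i=11: J-P = 20 → U
  i=12: S-N =  5 → F
  i=13: M-H =  5 → F
  i=14: B-K = 17 → R
  i=15: Z-F = 20 → U
  i=16: W-R =  5 → F
  i=17: G-B =  5 → F
  i=18: N-W = 17 → R
  i=19: T-Z = 20 → U
  i=20: E-Z =  5 → F
  shifts repeat with period 4: FFRU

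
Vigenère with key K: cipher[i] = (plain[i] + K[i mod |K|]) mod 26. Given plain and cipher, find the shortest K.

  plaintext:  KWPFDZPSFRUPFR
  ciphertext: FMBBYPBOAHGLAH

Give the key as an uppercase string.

VQMW

  i= 0: F-K = 21 → V
  i= 1: M-W = 16 → Q
  i= 2: B-P = 12 → M
  i= 3: B-F = 22 → W
  i= 4: Y-D = 21 → V
  i= 5: P-Z = 16 → Q
  i= 6: B-P = 12 → M
  i= 7: O-S = 22 → W
  i= 8: A-F = 21 → V
  i= 9: H-R = 16 → Q
  i=10: G-U = 12 → M
  i=11: L-P = 22 → W
  i=12: A-F = 21 → V
  i=13: H-R = 16 → Q
  shifts repeat with period 4: VQMW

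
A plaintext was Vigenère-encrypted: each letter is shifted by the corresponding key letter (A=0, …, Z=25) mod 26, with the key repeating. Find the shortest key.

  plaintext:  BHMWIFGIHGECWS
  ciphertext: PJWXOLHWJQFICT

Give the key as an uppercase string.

OCKBGGB

  i= 0: P-B = 14 → O
  i= 1: J-H =  2 → C
  i= 2: W-M = 10 → K
  i= 3: X-W =  1 → B
  i= 4: O-I =  6 → G
  i= 5: L-F =  6 → G
  i= 6: H-G =  1 → B
  i= 7: W-I = 14 → O
  i= 8: J-H =  2 → C
  i= 9: Q-G = 10 → K
  i=10: F-E =  1 → B
  i=11: I-C =  6 → G
  i=12: C-W =  6 → G
  i=13: T-S =  1 → B
  shifts repeat with period 7: OCKBGGB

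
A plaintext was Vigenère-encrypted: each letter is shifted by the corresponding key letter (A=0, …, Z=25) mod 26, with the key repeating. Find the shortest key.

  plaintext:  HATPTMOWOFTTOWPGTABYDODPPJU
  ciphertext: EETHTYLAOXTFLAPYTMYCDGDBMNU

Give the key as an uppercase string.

  i= 0: E-H = 23 → X
  i= 1: E-A =  4 → E
  i= 2: T-T =  0 → A
  i= 3: H-P = 18 → S
  i= 4: T-T =  0 → A
  i= 5: Y-M = 12 → M
  i= 6: L-O = 23 → X
  i= 7: A-W =  4 → E
  i= 8: O-O =  0 → A
  i= 9: X-F = 18 → S
  i=10: T-T =  0 → A
  i=11: F-T = 12 → M
  i=12: L-O = 23 → X
  i=13: A-W =  4 → E
  i=14: P-P =  0 → A
  i=15: Y-G = 18 → S
  i=16: T-T =  0 → A
  i=17: M-A = 12 → M
  i=18: Y-B = 23 → X
  i=19: C-Y =  4 → E
  i=20: D-D =  0 → A
  i=21: G-O = 18 → S
  i=22: D-D =  0 → A
  i=23: B-P = 12 → M
  i=24: M-P = 23 → X
  i=25: N-J =  4 → E
  i=26: U-U =  0 → A
  shifts repeat with period 6: XEASAM

XEASAM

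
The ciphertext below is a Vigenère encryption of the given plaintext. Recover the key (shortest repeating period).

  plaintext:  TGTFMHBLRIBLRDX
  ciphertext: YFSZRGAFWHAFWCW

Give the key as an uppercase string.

  i= 0: Y-T =  5 → F
  i= 1: F-G = 25 → Z
  i= 2: S-T = 25 → Z
  i= 3: Z-F = 20 → U
  i= 4: R-M =  5 → F
  i= 5: G-H = 25 → Z
  i= 6: A-B = 25 → Z
  i= 7: F-L = 20 → U
  i= 8: W-R =  5 → F
  i= 9: H-I = 25 → Z
  i=10: A-B = 25 → Z
  i=11: F-L = 20 → U
  i=12: W-R =  5 → F
  i=13: C-D = 25 → Z
  i=14: W-X = 25 → Z
  shifts repeat with period 4: FZZU

FZZU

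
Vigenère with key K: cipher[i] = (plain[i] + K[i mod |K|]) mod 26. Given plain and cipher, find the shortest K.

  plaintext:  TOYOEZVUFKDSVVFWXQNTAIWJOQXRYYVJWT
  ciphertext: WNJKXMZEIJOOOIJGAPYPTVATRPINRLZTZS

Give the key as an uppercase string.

DZLWTNEK

  i= 0: W-T =  3 → D
  i= 1: N-O = 25 → Z
  i= 2: J-Y = 11 → L
  i= 3: K-O = 22 → W
  i= 4: X-E = 19 → T
  i= 5: M-Z = 13 → N
  i= 6: Z-V =  4 → E
  i= 7: E-U = 10 → K
  i= 8: I-F =  3 → D
  i= 9: J-K = 25 → Z
  i=10: O-D = 11 → L
  i=11: O-S = 22 → W
  i=12: O-V = 19 → T
  i=13: I-V = 13 → N
  i=14: J-F =  4 → E
  i=15: G-W = 10 → K
  i=16: A-X =  3 → D
  i=17: P-Q = 25 → Z
  i=18: Y-N = 11 → L
  i=19: P-T = 22 → W
  i=20: T-A = 19 → T
  i=21: V-I = 13 → N
  i=22: A-W =  4 → E
  i=23: T-J = 10 → K
  i=24: R-O =  3 → D
  i=25: P-Q = 25 → Z
  i=26: I-X = 11 → L
  i=27: N-R = 22 → W
  i=28: R-Y = 19 → T
  i=29: L-Y = 13 → N
  i=30: Z-V =  4 → E
  i=31: T-J = 10 → K
  i=32: Z-W =  3 → D
  i=33: S-T = 25 → Z
  shifts repeat with period 8: DZLWTNEK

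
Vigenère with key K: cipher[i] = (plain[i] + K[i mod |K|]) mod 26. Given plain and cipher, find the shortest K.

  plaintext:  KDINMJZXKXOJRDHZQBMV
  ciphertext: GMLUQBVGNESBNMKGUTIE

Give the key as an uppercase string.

WJDHES

  i= 0: G-K = 22 → W
  i= 1: M-D =  9 → J
  i= 2: L-I =  3 → D
  i= 3: U-N =  7 → H
  i= 4: Q-M =  4 → E
  i= 5: B-J = 18 → S
  i= 6: V-Z = 22 → W
  i= 7: G-X =  9 → J
  i= 8: N-K =  3 → D
  i= 9: E-X =  7 → H
  i=10: S-O =  4 → E
  i=11: B-J = 18 → S
  i=12: N-R = 22 → W
  i=13: M-D =  9 → J
  i=14: K-H =  3 → D
  i=15: G-Z =  7 → H
  i=16: U-Q =  4 → E
  i=17: T-B = 18 → S
  i=18: I-M = 22 → W
  i=19: E-V =  9 → J
  shifts repeat with period 6: WJDHES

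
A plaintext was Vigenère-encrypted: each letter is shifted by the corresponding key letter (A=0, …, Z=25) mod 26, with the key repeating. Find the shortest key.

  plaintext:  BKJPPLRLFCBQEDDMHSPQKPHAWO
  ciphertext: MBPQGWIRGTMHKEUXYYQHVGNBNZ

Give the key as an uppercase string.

LRGBR

  i= 0: M-B = 11 → L
  i= 1: B-K = 17 → R
  i= 2: P-J =  6 → G
  i= 3: Q-P =  1 → B
  i= 4: G-P = 17 → R
  i= 5: W-L = 11 → L
  i= 6: I-R = 17 → R
  i= 7: R-L =  6 → G
  i= 8: G-F =  1 → B
  i= 9: T-C = 17 → R
  i=10: M-B = 11 → L
  i=11: H-Q = 17 → R
  i=12: K-E =  6 → G
  i=13: E-D =  1 → B
  i=14: U-D = 17 → R
  i=15: X-M = 11 → L
  i=16: Y-H = 17 → R
  i=17: Y-S =  6 → G
  i=18: Q-P =  1 → B
  i=19: H-Q = 17 → R
  i=20: V-K = 11 → L
  i=21: G-P = 17 → R
  i=22: N-H =  6 → G
  i=23: B-A =  1 → B
  i=24: N-W = 17 → R
  i=25: Z-O = 11 → L
  shifts repeat with period 5: LRGBR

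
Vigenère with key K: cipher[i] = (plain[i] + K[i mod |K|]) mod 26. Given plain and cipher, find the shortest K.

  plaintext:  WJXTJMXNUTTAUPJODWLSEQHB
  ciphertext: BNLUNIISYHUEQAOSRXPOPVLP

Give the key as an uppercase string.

FEOBEWL

  i= 0: B-W =  5 → F
  i= 1: N-J =  4 → E
  i= 2: L-X = 14 → O
  i= 3: U-T =  1 → B
  i= 4: N-J =  4 → E
  i= 5: I-M = 22 → W
  i= 6: I-X = 11 → L
  i= 7: S-N =  5 → F
  i= 8: Y-U =  4 → E
  i= 9: H-T = 14 → O
  i=10: U-T =  1 → B
  i=11: E-A =  4 → E
  i=12: Q-U = 22 → W
  i=13: A-P = 11 → L
  i=14: O-J =  5 → F
  i=15: S-O =  4 → E
  i=16: R-D = 14 → O
  i=17: X-W =  1 → B
  i=18: P-L =  4 → E
  i=19: O-S = 22 → W
  i=20: P-E = 11 → L
  i=21: V-Q =  5 → F
  i=22: L-H =  4 → E
  i=23: P-B = 14 → O
  shifts repeat with period 7: FEOBEWL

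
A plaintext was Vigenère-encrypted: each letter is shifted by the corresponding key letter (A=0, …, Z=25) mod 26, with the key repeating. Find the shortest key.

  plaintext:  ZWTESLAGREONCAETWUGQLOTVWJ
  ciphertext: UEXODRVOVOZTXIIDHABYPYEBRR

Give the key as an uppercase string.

VIEKLG

  i= 0: U-Z = 21 → V
  i= 1: E-W =  8 → I
  i= 2: X-T =  4 → E
  i= 3: O-E = 10 → K
  i= 4: D-S = 11 → L
  i= 5: R-L =  6 → G
  i= 6: V-A = 21 → V
  i= 7: O-G =  8 → I
  i= 8: V-R =  4 → E
  i= 9: O-E = 10 → K
  i=10: Z-O = 11 → L
  i=11: T-N =  6 → G
  i=12: X-C = 21 → V
  i=13: I-A =  8 → I
  i=14: I-E =  4 → E
  i=15: D-T = 10 → K
  i=16: H-W = 11 → L
  i=17: A-U =  6 → G
  i=18: B-G = 21 → V
  i=19: Y-Q =  8 → I
  i=20: P-L =  4 → E
  i=21: Y-O = 10 → K
  i=22: E-T = 11 → L
  i=23: B-V =  6 → G
  i=24: R-W = 21 → V
  i=25: R-J =  8 → I
  shifts repeat with period 6: VIEKLG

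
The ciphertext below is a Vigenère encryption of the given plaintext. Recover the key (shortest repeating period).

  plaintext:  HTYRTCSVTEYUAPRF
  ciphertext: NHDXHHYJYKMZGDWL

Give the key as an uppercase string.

GOF

  i= 0: N-H =  6 → G
  i= 1: H-T = 14 → O
  i= 2: D-Y =  5 → F
  i= 3: X-R =  6 → G
  i= 4: H-T = 14 → O
  i= 5: H-C =  5 → F
  i= 6: Y-S =  6 → G
  i= 7: J-V = 14 → O
  i= 8: Y-T =  5 → F
  i= 9: K-E =  6 → G
  i=10: M-Y = 14 → O
  i=11: Z-U =  5 → F
  i=12: G-A =  6 → G
  i=13: D-P = 14 → O
  i=14: W-R =  5 → F
  i=15: L-F =  6 → G
  shifts repeat with period 3: GOF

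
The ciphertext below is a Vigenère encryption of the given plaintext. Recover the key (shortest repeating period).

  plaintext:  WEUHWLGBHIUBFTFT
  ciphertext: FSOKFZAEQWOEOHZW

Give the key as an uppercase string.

JOUD

  i= 0: F-W =  9 → J
  i= 1: S-E = 14 → O
  i= 2: O-U = 20 → U
  i= 3: K-H =  3 → D
  i= 4: F-W =  9 → J
  i= 5: Z-L = 14 → O
  i= 6: A-G = 20 → U
  i= 7: E-B =  3 → D
  i= 8: Q-H =  9 → J
  i= 9: W-I = 14 → O
  i=10: O-U = 20 → U
  i=11: E-B =  3 → D
  i=12: O-F =  9 → J
  i=13: H-T = 14 → O
  i=14: Z-F = 20 → U
  i=15: W-T =  3 → D
  shifts repeat with period 4: JOUD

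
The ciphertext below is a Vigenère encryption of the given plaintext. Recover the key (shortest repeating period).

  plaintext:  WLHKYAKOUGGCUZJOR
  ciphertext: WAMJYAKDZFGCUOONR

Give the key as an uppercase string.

APFZAA

  i= 0: W-W =  0 → A
  i= 1: A-L = 15 → P
  i= 2: M-H =  5 → F
  i= 3: J-K = 25 → Z
  i= 4: Y-Y =  0 → A
  i= 5: A-A =  0 → A
  i= 6: K-K =  0 → A
  i= 7: D-O = 15 → P
  i= 8: Z-U =  5 → F
  i= 9: F-G = 25 → Z
  i=10: G-G =  0 → A
  i=11: C-C =  0 → A
  i=12: U-U =  0 → A
  i=13: O-Z = 15 → P
  i=14: O-J =  5 → F
  i=15: N-O = 25 → Z
  i=16: R-R =  0 → A
  shifts repeat with period 6: APFZAA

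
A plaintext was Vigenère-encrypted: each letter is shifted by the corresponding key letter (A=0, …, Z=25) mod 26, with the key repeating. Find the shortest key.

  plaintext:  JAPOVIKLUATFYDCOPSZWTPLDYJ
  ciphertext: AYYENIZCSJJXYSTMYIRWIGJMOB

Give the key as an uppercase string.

RYJQSAP

  i= 0: A-J = 17 → R
  i= 1: Y-A = 24 → Y
  i= 2: Y-P =  9 → J
  i= 3: E-O = 16 → Q
  i= 4: N-V = 18 → S
  i= 5: I-I =  0 → A
  i= 6: Z-K = 15 → P
  i= 7: C-L = 17 → R
  i= 8: S-U = 24 → Y
  i= 9: J-A =  9 → J
  i=10: J-T = 16 → Q
  i=11: X-F = 18 → S
  i=12: Y-Y =  0 → A
  i=13: S-D = 15 → P
  i=14: T-C = 17 → R
  i=15: M-O = 24 → Y
  i=16: Y-P =  9 → J
  i=17: I-S = 16 → Q
  i=18: R-Z = 18 → S
  i=19: W-W =  0 → A
  i=20: I-T = 15 → P
  i=21: G-P = 17 → R
  i=22: J-L = 24 → Y
  i=23: M-D =  9 → J
  i=24: O-Y = 16 → Q
  i=25: B-J = 18 → S
  shifts repeat with period 7: RYJQSAP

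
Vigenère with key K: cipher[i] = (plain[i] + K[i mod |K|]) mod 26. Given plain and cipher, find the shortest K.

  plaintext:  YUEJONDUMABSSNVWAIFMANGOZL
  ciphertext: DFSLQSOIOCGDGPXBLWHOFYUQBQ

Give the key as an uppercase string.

FLOCC

  i= 0: D-Y =  5 → F
  i= 1: F-U = 11 → L
  i= 2: S-E = 14 → O
  i= 3: L-J =  2 → C
  i= 4: Q-O =  2 → C
  i= 5: S-N =  5 → F
  i= 6: O-D = 11 → L
  i= 7: I-U = 14 → O
  i= 8: O-M =  2 → C
  i= 9: C-A =  2 → C
  i=10: G-B =  5 → F
  i=11: D-S = 11 → L
  i=12: G-S = 14 → O
  i=13: P-N =  2 → C
  i=14: X-V =  2 → C
  i=15: B-W =  5 → F
  i=16: L-A = 11 → L
  i=17: W-I = 14 → O
  i=18: H-F =  2 → C
  i=19: O-M =  2 → C
  i=20: F-A =  5 → F
  i=21: Y-N = 11 → L
  i=22: U-G = 14 → O
  i=23: Q-O =  2 → C
  i=24: B-Z =  2 → C
  i=25: Q-L =  5 → F
  shifts repeat with period 5: FLOCC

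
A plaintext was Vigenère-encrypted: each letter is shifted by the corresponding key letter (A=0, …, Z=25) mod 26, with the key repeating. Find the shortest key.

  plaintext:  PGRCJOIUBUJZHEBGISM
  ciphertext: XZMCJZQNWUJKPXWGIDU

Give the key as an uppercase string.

  i= 0: X-P =  8 → I
  i= 1: Z-G = 19 → T
  i= 2: M-R = 21 → V
  i= 3: C-C =  0 → A
  i= 4: J-J =  0 → A
  i= 5: Z-O = 11 → L
  i= 6: Q-I =  8 → I
  i= 7: N-U = 19 → T
  i= 8: W-B = 21 → V
  i= 9: U-U =  0 → A
  i=10: J-J =  0 → A
  i=11: K-Z = 11 → L
  i=12: P-H =  8 → I
  i=13: X-E = 19 → T
  i=14: W-B = 21 → V
  i=15: G-G =  0 → A
  i=16: I-I =  0 → A
  i=17: D-S = 11 → L
  i=18: U-M =  8 → I
  shifts repeat with period 6: ITVAAL

ITVAAL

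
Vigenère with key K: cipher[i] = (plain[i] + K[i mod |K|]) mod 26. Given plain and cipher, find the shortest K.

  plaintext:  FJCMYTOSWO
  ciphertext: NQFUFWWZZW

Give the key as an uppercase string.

  i= 0: N-F =  8 → I
  i= 1: Q-J =  7 → H
  i= 2: F-C =  3 → D
  i= 3: U-M =  8 → I
  i= 4: F-Y =  7 → H
  i= 5: W-T =  3 → D
  i= 6: W-O =  8 → I
  i= 7: Z-S =  7 → H
  i= 8: Z-W =  3 → D
  i= 9: W-O =  8 → I
  shifts repeat with period 3: IHD

IHD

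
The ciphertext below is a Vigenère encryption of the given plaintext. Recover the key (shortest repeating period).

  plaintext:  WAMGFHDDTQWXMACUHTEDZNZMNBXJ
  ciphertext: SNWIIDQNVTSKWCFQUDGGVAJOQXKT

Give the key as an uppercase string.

  i= 0: S-W = 22 → W
  i= 1: N-A = 13 → N
  i= 2: W-M = 10 → K
  i= 3: I-G =  2 → C
  i= 4: I-F =  3 → D
  i= 5: D-H = 22 → W
  i= 6: Q-D = 13 → N
  i= 7: N-D = 10 → K
  i= 8: V-T =  2 → C
  i= 9: T-Q =  3 → D
  i=10: S-W = 22 → W
  i=11: K-X = 13 → N
  i=12: W-M = 10 → K
  i=13: C-A =  2 → C
  i=14: F-C =  3 → D
  i=15: Q-U = 22 → W
  i=16: U-H = 13 → N
  i=17: D-T = 10 → K
  i=18: G-E =  2 → C
  i=19: G-D =  3 → D
  i=20: V-Z = 22 → W
  i=21: A-N = 13 → N
  i=22: J-Z = 10 → K
  i=23: O-M =  2 → C
  i=24: Q-N =  3 → D
  i=25: X-B = 22 → W
  i=26: K-X = 13 → N
  i=27: T-J = 10 → K
  shifts repeat with period 5: WNKCD

WNKCD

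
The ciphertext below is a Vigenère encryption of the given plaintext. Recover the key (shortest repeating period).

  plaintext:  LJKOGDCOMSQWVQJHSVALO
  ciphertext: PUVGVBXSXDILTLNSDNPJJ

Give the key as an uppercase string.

  i= 0: P-L =  4 → E
  i= 1: U-J = 11 → L
  i= 2: V-K = 11 → L
  i= 3: G-O = 18 → S
  i= 4: V-G = 15 → P
  i= 5: B-D = 24 → Y
  i= 6: X-C = 21 → V
  i= 7: S-O =  4 → E
  i= 8: X-M = 11 → L
  i= 9: D-S = 11 → L
  i=10: I-Q = 18 → S
  i=11: L-W = 15 → P
  i=12: T-V = 24 → Y
  i=13: L-Q = 21 → V
  i=14: N-J =  4 → E
  i=15: S-H = 11 → L
  i=16: D-S = 11 → L
  i=17: N-V = 18 → S
  i=18: P-A = 15 → P
  i=19: J-L = 24 → Y
  i=20: J-O = 21 → V
  shifts repeat with period 7: ELLSPYV

ELLSPYV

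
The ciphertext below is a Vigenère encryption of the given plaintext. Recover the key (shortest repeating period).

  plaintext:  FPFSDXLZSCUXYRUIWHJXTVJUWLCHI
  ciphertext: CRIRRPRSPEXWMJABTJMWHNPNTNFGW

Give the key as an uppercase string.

  i= 0: C-F = 23 → X
  i= 1: R-P =  2 → C
  i= 2: I-F =  3 → D
  i= 3: R-S = 25 → Z
  i= 4: R-D = 14 → O
  i= 5: P-X = 18 → S
  i= 6: R-L =  6 → G
  i= 7: S-Z = 19 → T
  i= 8: P-S = 23 → X
  i= 9: E-C =  2 → C
  i=10: X-U =  3 → D
  i=11: W-X = 25 → Z
  i=12: M-Y = 14 → O
  i=13: J-R = 18 → S
  i=14: A-U =  6 → G
  i=15: B-I = 19 → T
  i=16: T-W = 23 → X
  i=17: J-H =  2 → C
  i=18: M-J =  3 → D
  i=19: W-X = 25 → Z
  i=20: H-T = 14 → O
  i=21: N-V = 18 → S
  i=22: P-J =  6 → G
  i=23: N-U = 19 → T
  i=24: T-W = 23 → X
  i=25: N-L =  2 → C
  i=26: F-C =  3 → D
  i=27: G-H = 25 → Z
  i=28: W-I = 14 → O
  shifts repeat with period 8: XCDZOSGT

XCDZOSGT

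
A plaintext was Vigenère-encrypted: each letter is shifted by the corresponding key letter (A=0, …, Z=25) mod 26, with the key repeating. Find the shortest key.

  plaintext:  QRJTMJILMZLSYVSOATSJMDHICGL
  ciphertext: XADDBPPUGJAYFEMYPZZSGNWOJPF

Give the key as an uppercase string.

HJUKPG

  i= 0: X-Q =  7 → H
  i= 1: A-R =  9 → J
  i= 2: D-J = 20 → U
  i= 3: D-T = 10 → K
  i= 4: B-M = 15 → P
  i= 5: P-J =  6 → G
  i= 6: P-I =  7 → H
  i= 7: U-L =  9 → J
  i= 8: G-M = 20 → U
  i= 9: J-Z = 10 → K
  i=10: A-L = 15 → P
  i=11: Y-S =  6 → G
  i=12: F-Y =  7 → H
  i=13: E-V =  9 → J
  i=14: M-S = 20 → U
  i=15: Y-O = 10 → K
  i=16: P-A = 15 → P
  i=17: Z-T =  6 → G
  i=18: Z-S =  7 → H
  i=19: S-J =  9 → J
  i=20: G-M = 20 → U
  i=21: N-D = 10 → K
  i=22: W-H = 15 → P
  i=23: O-I =  6 → G
  i=24: J-C =  7 → H
  i=25: P-G =  9 → J
  i=26: F-L = 20 → U
  shifts repeat with period 6: HJUKPG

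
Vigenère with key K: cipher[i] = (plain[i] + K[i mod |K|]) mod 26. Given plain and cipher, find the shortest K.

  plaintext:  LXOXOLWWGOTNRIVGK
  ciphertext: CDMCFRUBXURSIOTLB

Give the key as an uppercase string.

RGYF

  i= 0: C-L = 17 → R
  i= 1: D-X =  6 → G
  i= 2: M-O = 24 → Y
  i= 3: C-X =  5 → F
  i= 4: F-O = 17 → R
  i= 5: R-L =  6 → G
  i= 6: U-W = 24 → Y
  i= 7: B-W =  5 → F
  i= 8: X-G = 17 → R
  i= 9: U-O =  6 → G
  i=10: R-T = 24 → Y
  i=11: S-N =  5 → F
  i=12: I-R = 17 → R
  i=13: O-I =  6 → G
  i=14: T-V = 24 → Y
  i=15: L-G =  5 → F
  i=16: B-K = 17 → R
  shifts repeat with period 4: RGYF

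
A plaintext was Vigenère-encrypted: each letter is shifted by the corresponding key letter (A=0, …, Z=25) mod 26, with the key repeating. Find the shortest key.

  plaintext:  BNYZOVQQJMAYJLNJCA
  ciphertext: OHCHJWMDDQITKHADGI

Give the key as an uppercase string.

NUEIVBW

  i= 0: O-B = 13 → N
  i= 1: H-N = 20 → U
  i= 2: C-Y =  4 → E
  i= 3: H-Z =  8 → I
  i= 4: J-O = 21 → V
  i= 5: W-V =  1 → B
  i= 6: M-Q = 22 → W
  i= 7: D-Q = 13 → N
  i= 8: D-J = 20 → U
  i= 9: Q-M =  4 → E
  i=10: I-A =  8 → I
  i=11: T-Y = 21 → V
  i=12: K-J =  1 → B
  i=13: H-L = 22 → W
  i=14: A-N = 13 → N
  i=15: D-J = 20 → U
  i=16: G-C =  4 → E
  i=17: I-A =  8 → I
  shifts repeat with period 7: NUEIVBW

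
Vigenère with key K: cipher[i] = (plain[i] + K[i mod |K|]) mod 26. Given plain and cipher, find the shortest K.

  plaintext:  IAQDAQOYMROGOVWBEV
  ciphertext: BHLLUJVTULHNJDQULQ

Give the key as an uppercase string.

  i= 0: B-I = 19 → T
  i= 1: H-A =  7 → H
  i= 2: L-Q = 21 → V
  i= 3: L-D =  8 → I
  i= 4: U-A = 20 → U
  i= 5: J-Q = 19 → T
  i= 6: V-O =  7 → H
  i= 7: T-Y = 21 → V
  i= 8: U-M =  8 → I
  i= 9: L-R = 20 → U
  i=10: H-O = 19 → T
  i=11: N-G =  7 → H
  i=12: J-O = 21 → V
  i=13: D-V =  8 → I
  i=14: Q-W = 20 → U
  i=15: U-B = 19 → T
  i=16: L-E =  7 → H
  i=17: Q-V = 21 → V
  shifts repeat with period 5: THVIU

THVIU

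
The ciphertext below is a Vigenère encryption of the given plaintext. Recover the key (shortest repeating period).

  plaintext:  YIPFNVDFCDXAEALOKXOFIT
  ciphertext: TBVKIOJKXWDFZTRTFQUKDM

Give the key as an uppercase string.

  i= 0: T-Y = 21 → V
  i= 1: B-I = 19 → T
  i= 2: V-P =  6 → G
  i= 3: K-F =  5 → F
  i= 4: I-N = 21 → V
  i= 5: O-V = 19 → T
  i= 6: J-D =  6 → G
  i= 7: K-F =  5 → F
  i= 8: X-C = 21 → V
  i= 9: W-D = 19 → T
  i=10: D-X =  6 → G
  i=11: F-A =  5 → F
  i=12: Z-E = 21 → V
  i=13: T-A = 19 → T
  i=14: R-L =  6 → G
  i=15: T-O =  5 → F
  i=16: F-K = 21 → V
  i=17: Q-X = 19 → T
  i=18: U-O =  6 → G
  i=19: K-F =  5 → F
  i=20: D-I = 21 → V
  i=21: M-T = 19 → T
  shifts repeat with period 4: VTGF

VTGF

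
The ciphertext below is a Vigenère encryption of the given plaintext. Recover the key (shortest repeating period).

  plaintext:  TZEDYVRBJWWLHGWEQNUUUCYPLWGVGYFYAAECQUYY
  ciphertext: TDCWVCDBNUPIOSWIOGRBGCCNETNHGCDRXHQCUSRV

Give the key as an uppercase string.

  i= 0: T-T =  0 → A
  i= 1: D-Z =  4 → E
  i= 2: C-E = 24 → Y
  i= 3: W-D = 19 → T
  i= 4: V-Y = 23 → X
  i= 5: C-V =  7 → H
  i= 6: D-R = 12 → M
  i= 7: B-B =  0 → A
  i= 8: N-J =  4 → E
  i= 9: U-W = 24 → Y
  i=10: P-W = 19 → T
  i=11: I-L = 23 → X
  i=12: O-H =  7 → H
  i=13: S-G = 12 → M
  i=14: W-W =  0 → A
  i=15: I-E =  4 → E
  i=16: O-Q = 24 → Y
  i=17: G-N = 19 → T
  i=18: R-U = 23 → X
  i=19: B-U =  7 → H
  i=20: G-U = 12 → M
  i=21: C-C =  0 → A
  i=22: C-Y =  4 → E
  i=23: N-P = 24 → Y
  i=24: E-L = 19 → T
  i=25: T-W = 23 → X
  i=26: N-G =  7 → H
  i=27: H-V = 12 → M
  i=28: G-G =  0 → A
  i=29: C-Y =  4 → E
  i=30: D-F = 24 → Y
  i=31: R-Y = 19 → T
  i=32: X-A = 23 → X
  i=33: H-A =  7 → H
  i=34: Q-E = 12 → M
  i=35: C-C =  0 → A
  i=36: U-Q =  4 → E
  i=37: S-U = 24 → Y
  i=38: R-Y = 19 → T
  i=39: V-Y = 23 → X
  shifts repeat with period 7: AEYTXHM

AEYTXHM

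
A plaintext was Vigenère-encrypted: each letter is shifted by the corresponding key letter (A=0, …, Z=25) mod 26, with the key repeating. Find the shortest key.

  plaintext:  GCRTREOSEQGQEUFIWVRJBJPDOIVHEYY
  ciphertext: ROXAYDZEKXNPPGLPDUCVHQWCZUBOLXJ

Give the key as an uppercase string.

  i= 0: R-G = 11 → L
  i= 1: O-C = 12 → M
  i= 2: X-R =  6 → G
  i= 3: A-T =  7 → H
  i= 4: Y-R =  7 → H
  i= 5: D-E = 25 → Z
  i= 6: Z-O = 11 → L
  i= 7: E-S = 12 → M
  i= 8: K-E =  6 → G
  i= 9: X-Q =  7 → H
  i=10: N-G =  7 → H
  i=11: P-Q = 25 → Z
  i=12: P-E = 11 → L
  i=13: G-U = 12 → M
  i=14: L-F =  6 → G
  i=15: P-I =  7 → H
  i=16: D-W =  7 → H
  i=17: U-V = 25 → Z
  i=18: C-R = 11 → L
  i=19: V-J = 12 → M
  i=20: H-B =  6 → G
  i=21: Q-J =  7 → H
  i=22: W-P =  7 → H
  i=23: C-D = 25 → Z
  i=24: Z-O = 11 → L
  i=25: U-I = 12 → M
  i=26: B-V =  6 → G
  i=27: O-H =  7 → H
  i=28: L-E =  7 → H
  i=29: X-Y = 25 → Z
  i=30: J-Y = 11 → L
  shifts repeat with period 6: LMGHHZ

LMGHHZ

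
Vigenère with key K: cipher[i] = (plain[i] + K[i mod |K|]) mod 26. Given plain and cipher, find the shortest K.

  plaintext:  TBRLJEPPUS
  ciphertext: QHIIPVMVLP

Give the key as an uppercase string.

  i= 0: Q-T = 23 → X
  i= 1: H-B =  6 → G
  i= 2: I-R = 17 → R
  i= 3: I-L = 23 → X
  i= 4: P-J =  6 → G
  i= 5: V-E = 17 → R
  i= 6: M-P = 23 → X
  i= 7: V-P =  6 → G
  i= 8: L-U = 17 → R
  i= 9: P-S = 23 → X
  shifts repeat with period 3: XGR

XGR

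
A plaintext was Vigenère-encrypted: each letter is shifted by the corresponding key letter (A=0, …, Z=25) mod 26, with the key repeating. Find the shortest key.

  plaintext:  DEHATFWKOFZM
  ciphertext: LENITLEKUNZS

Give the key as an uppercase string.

  i= 0: L-D =  8 → I
  i= 1: E-E =  0 → A
  i= 2: N-H =  6 → G
  i= 3: I-A =  8 → I
  i= 4: T-T =  0 → A
  i= 5: L-F =  6 → G
  i= 6: E-W =  8 → I
  i= 7: K-K =  0 → A
  i= 8: U-O =  6 → G
  i= 9: N-F =  8 → I
  i=10: Z-Z =  0 → A
  i=11: S-M =  6 → G
  shifts repeat with period 3: IAG

IAG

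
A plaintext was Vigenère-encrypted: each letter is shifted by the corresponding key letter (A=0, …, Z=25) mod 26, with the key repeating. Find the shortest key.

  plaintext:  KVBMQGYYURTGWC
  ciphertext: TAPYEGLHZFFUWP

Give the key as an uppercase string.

  i= 0: T-K =  9 → J
  i= 1: A-V =  5 → F
  i= 2: P-B = 14 → O
  i= 3: Y-M = 12 → M
  i= 4: E-Q = 14 → O
  i= 5: G-G =  0 → A
  i= 6: L-Y = 13 → N
  i= 7: H-Y =  9 → J
  i= 8: Z-U =  5 → F
  i= 9: F-R = 14 → O
  i=10: F-T = 12 → M
  i=11: U-G = 14 → O
  i=12: W-W =  0 → A
  i=13: P-C = 13 → N
  shifts repeat with period 7: JFOMOAN

JFOMOAN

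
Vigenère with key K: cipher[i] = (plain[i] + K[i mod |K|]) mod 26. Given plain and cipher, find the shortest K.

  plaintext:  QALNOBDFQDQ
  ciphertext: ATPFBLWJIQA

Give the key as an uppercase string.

  i= 0: A-Q = 10 → K
  i= 1: T-A = 19 → T
  i= 2: P-L =  4 → E
  i= 3: F-N = 18 → S
  i= 4: B-O = 13 → N
  i= 5: L-B = 10 → K
  i= 6: W-D = 19 → T
  i= 7: J-F =  4 → E
  i= 8: I-Q = 18 → S
  i= 9: Q-D = 13 → N
  i=10: A-Q = 10 → K
  shifts repeat with period 5: KTESN

KTESN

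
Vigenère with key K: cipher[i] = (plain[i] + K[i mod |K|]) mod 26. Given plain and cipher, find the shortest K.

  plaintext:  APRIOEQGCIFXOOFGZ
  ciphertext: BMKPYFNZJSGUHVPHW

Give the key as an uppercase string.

BXTHK

  i= 0: B-A =  1 → B
  i= 1: M-P = 23 → X
  i= 2: K-R = 19 → T
  i= 3: P-I =  7 → H
  i= 4: Y-O = 10 → K
  i= 5: F-E =  1 → B
  i= 6: N-Q = 23 → X
  i= 7: Z-G = 19 → T
  i= 8: J-C =  7 → H
  i= 9: S-I = 10 → K
  i=10: G-F =  1 → B
  i=11: U-X = 23 → X
  i=12: H-O = 19 → T
  i=13: V-O =  7 → H
  i=14: P-F = 10 → K
  i=15: H-G =  1 → B
  i=16: W-Z = 23 → X
  shifts repeat with period 5: BXTHK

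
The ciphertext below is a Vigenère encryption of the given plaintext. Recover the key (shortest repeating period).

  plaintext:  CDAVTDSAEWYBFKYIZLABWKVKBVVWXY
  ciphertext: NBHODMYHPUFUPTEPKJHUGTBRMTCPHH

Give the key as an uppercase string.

LYHTKJGH

  i= 0: N-C = 11 → L
  i= 1: B-D = 24 → Y
  i= 2: H-A =  7 → H
  i= 3: O-V = 19 → T
  i= 4: D-T = 10 → K
  i= 5: M-D =  9 → J
  i= 6: Y-S =  6 → G
  i= 7: H-A =  7 → H
  i= 8: P-E = 11 → L
  i= 9: U-W = 24 → Y
  i=10: F-Y =  7 → H
  i=11: U-B = 19 → T
  i=12: P-F = 10 → K
  i=13: T-K =  9 → J
  i=14: E-Y =  6 → G
  i=15: P-I =  7 → H
  i=16: K-Z = 11 → L
  i=17: J-L = 24 → Y
  i=18: H-A =  7 → H
  i=19: U-B = 19 → T
  i=20: G-W = 10 → K
  i=21: T-K =  9 → J
  i=22: B-V =  6 → G
  i=23: R-K =  7 → H
  i=24: M-B = 11 → L
  i=25: T-V = 24 → Y
  i=26: C-V =  7 → H
  i=27: P-W = 19 → T
  i=28: H-X = 10 → K
  i=29: H-Y =  9 → J
  shifts repeat with period 8: LYHTKJGH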